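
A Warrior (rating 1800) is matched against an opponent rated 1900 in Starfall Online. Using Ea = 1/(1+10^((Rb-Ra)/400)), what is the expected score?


Elo expected score: Ea = 1/(1 + 10^((Rb-Ra)/400))
Rb - Ra = 1900 - 1800 = 100
(Rb-Ra)/400 = 100/400 = 0.25
10^0.25 = 1.778279
Ea = 1/(1 + 1.778279) = 1/2.778279 = 0.3599

0.3599


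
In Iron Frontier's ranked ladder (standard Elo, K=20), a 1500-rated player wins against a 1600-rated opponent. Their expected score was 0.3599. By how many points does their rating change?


Elo update: delta = K * (S - Ea), where S = 1 (wins)
S - Ea = 1 - 0.3599 = 0.6401
Rating change = 20 * 0.6401
= 12.80

12.80 rating points


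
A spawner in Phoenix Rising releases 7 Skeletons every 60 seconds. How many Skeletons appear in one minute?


Spawns per minute = count * (60 / interval)
= 7 * (60 / 60)
= 7 * 1.0
= 7.0

7.0 per minute


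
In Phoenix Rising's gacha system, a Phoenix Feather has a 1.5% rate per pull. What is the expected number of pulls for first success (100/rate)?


Expected pulls for a geometric distribution = 1/p = 100 / rate%
= 100 / 1.5
= 66.67

66.67 pulls


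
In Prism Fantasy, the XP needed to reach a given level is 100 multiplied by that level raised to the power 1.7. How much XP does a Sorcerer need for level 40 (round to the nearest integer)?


XP = 100 * level^1.7
Substitute level = 40:
XP = 100 * 40^1.7
= 100 * 529.0564
= 52906

52906 XP


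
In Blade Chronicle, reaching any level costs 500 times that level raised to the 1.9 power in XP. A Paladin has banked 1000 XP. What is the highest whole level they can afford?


XP = 500 * level^1.9, so level = (XP / 500)^(1/1.9)
= (1000 / 500)^(1/1.9)
= 2.0^0.5263
= 1.4402
Floor: level = 1

level 1


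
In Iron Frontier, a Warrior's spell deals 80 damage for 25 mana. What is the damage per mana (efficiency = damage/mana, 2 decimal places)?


Efficiency = damage / mana
= 80 / 25
= 3.20

3.20 dmg/mana


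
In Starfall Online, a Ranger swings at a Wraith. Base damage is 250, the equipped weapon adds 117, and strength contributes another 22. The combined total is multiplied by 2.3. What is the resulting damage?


Sum base + weapon + str = 250 + 117 + 22 = 389
Multiply by 2.3:
389 * 2.3 = 894.7

894.7 damage


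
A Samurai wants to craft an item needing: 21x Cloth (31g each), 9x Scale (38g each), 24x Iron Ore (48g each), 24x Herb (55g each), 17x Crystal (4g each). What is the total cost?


Cost breakdown:
  Cloth: 21 * 31 = 651
  Scale: 9 * 38 = 342
  Iron Ore: 24 * 48 = 1152
  Herb: 24 * 55 = 1320
  Crystal: 17 * 4 = 68
Total = 651 + 342 + 1152 + 1320 + 68 = 3533

3533 gold


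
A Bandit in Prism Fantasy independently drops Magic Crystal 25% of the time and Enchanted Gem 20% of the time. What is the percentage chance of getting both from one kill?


For independent events, P(both) = P(A) * P(B)
= 25% * 20%
= 500 / 100 %
= 5.0%

5.0%


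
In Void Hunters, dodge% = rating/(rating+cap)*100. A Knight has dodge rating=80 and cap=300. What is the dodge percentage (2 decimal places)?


dodge% = 80 / (80 + 300) * 100
= 80 / 380 * 100
= 0.210526 * 100
= 21.05%

21.05%


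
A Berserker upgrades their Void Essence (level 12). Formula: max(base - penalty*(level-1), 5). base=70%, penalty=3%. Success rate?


raw_rate = 70 - 3 * (12 - 1)
= 70 - 3 * 11
= 70 - 33
= 37
Apply floor: max(37, 5) = 37%

37%


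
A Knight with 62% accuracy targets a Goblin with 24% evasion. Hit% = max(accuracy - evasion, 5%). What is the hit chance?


accuracy - evasion = 62 - 24 = 38
Apply floor: max(38, 5) = 38
Hit chance = 38%

38%


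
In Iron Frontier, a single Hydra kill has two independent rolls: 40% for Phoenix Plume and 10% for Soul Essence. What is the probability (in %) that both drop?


For independent events, P(both) = P(A) * P(B)
= 40% * 10%
= 400 / 100 %
= 4.0%

4.0%


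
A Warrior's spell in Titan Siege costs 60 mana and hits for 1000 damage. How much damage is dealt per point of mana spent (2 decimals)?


Efficiency = damage / mana
= 1000 / 60
= 16.67

16.67 dmg/mana


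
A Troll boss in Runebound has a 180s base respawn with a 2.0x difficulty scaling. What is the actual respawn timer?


Respawn time = base * multiplier
= 180 * 2.0
= 360.0 seconds

360.0 seconds


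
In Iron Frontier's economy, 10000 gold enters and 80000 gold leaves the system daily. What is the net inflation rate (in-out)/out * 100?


Net gold = 10000 - 80000 = -70000
Inflation rate = net / sunk * 100 = -70000 / 80000 * 100
= -0.875 * 100
= -87.50%

-87.50%


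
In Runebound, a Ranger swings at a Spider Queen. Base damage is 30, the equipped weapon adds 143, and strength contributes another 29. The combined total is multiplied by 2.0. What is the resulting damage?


Sum base + weapon + str = 30 + 143 + 29 = 202
Multiply by 2.0:
202 * 2.0 = 404.0

404.0 damage


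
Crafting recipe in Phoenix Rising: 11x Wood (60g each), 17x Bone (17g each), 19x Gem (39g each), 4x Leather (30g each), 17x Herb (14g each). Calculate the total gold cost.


Cost breakdown:
  Wood: 11 * 60 = 660
  Bone: 17 * 17 = 289
  Gem: 19 * 39 = 741
  Leather: 4 * 30 = 120
  Herb: 17 * 14 = 238
Total = 660 + 289 + 741 + 120 + 238 = 2048

2048 gold


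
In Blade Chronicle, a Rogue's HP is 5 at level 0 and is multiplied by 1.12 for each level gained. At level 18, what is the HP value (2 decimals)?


value = base * growth^level
= 5 * 1.12^18
= 5 * 7.689966
= 38.45

38.45 HP


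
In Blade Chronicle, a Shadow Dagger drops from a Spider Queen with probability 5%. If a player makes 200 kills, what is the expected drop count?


Expected drops = kills * (drop_rate / 100)
= 200 * (5 / 100)
= 200 * 0.05
= 10.0

10.0 drops


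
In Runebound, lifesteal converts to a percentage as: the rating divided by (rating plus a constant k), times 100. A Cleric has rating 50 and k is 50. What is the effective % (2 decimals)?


effective% = rating / (rating + k) * 100
= 50 / (50 + 50) * 100
= 50 / 100 * 100
= 0.5 * 100
= 50.00%

50.00%


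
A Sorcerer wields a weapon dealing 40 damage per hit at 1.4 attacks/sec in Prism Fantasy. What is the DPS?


DPS = damage * attack_speed
= 40 * 1.4
= 56.0

56.0 DPS


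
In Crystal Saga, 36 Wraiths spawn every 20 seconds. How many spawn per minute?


Spawns per minute = count * (60 / interval)
= 36 * (60 / 20)
= 36 * 3.0
= 108.0

108.0 per minute


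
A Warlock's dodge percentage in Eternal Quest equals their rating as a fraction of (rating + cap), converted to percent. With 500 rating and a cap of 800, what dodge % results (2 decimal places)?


dodge% = 500 / (500 + 800) * 100
= 500 / 1300 * 100
= 0.384615 * 100
= 38.46%

38.46%


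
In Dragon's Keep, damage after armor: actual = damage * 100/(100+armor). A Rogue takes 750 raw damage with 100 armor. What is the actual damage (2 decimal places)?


actual = 750 * 100 / (100 + 100)
= 750 * 100 / 200
= 75000 / 200
= 375.00

375.00 damage


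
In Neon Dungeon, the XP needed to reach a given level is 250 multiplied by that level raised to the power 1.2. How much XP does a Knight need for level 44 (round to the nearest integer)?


XP = 250 * level^1.2
Substitute level = 44:
XP = 250 * 44^1.2
= 250 * 93.7871
= 23447

23447 XP


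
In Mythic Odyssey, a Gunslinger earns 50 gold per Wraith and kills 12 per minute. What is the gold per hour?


Gold per minute = 50 * 12 = 600
Gold per hour = 600 * 60 = 36000

36000 gold/hour


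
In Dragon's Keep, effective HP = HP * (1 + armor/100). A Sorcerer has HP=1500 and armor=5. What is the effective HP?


EHP = 1500 * (1 + 5/100)
= 1500 * (1 + 0.05)
= 1500 * 1.05
= 1575.0

1575.0 EHP


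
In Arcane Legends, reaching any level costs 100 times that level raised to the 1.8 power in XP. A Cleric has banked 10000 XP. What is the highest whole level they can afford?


XP = 100 * level^1.8, so level = (XP / 100)^(1/1.8)
= (10000 / 100)^(1/1.8)
= 100.0^0.5556
= 12.9155
Floor: level = 12

level 12


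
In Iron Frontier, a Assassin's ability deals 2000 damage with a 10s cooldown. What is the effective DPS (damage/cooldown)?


DPS = damage / cooldown
= 2000 / 10
= 200.00

200.00 DPS


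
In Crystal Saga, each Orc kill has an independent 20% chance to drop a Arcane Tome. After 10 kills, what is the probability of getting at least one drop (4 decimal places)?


P(at least one) = 1 - P(none) = 1 - (1-p)^n
p = 20/100 = 0.2
1 - p = 0.8
(1 - p)^10 = 0.8^10 = 0.107374
P(at least one) = 1 - 0.107374 = 0.8926

0.8926


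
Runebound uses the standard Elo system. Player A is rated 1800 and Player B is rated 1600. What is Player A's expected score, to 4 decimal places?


Elo expected score: Ea = 1/(1 + 10^((Rb-Ra)/400))
Rb - Ra = 1600 - 1800 = -200
(Rb-Ra)/400 = -200/400 = -0.5
10^-0.5 = 0.316228
Ea = 1/(1 + 0.316228) = 1/1.316228 = 0.7597

0.7597


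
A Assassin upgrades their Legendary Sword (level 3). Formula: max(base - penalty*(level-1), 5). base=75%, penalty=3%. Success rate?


raw_rate = 75 - 3 * (3 - 1)
= 75 - 3 * 2
= 75 - 6
= 69
Apply floor: max(69, 5) = 69%

69%


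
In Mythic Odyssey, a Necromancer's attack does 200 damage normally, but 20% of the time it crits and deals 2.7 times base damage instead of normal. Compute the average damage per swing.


E[dmg] = base * (1 + crit_chance * (crit_mult - 1))
cc as decimal = 20/100 = 0.2
cm - 1 = 2.7 - 1 = 1.7
Bonus factor = 0.2 * 1.7 = 0.34
Total multiplier = 1 + 0.34 = 1.34
Expected damage = 200 * 1.34 = 268.00

268.00 damage


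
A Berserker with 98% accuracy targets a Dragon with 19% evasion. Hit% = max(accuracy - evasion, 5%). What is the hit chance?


accuracy - evasion = 98 - 19 = 79
Apply floor: max(79, 5) = 79
Hit chance = 79%

79%


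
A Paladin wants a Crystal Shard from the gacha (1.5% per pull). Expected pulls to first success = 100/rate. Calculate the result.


Expected pulls for a geometric distribution = 1/p = 100 / rate%
= 100 / 1.5
= 66.67

66.67 pulls


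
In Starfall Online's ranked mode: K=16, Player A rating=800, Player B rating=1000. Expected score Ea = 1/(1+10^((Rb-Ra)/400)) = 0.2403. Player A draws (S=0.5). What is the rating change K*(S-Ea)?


Elo update: delta = K * (S - Ea), where S = 0.5 (draws)
S - Ea = 0.5 - 0.2403 = 0.2597
Rating change = 16 * 0.2597
= 4.16

4.16 rating points


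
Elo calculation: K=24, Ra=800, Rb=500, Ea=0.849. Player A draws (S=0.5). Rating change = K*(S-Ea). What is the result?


Elo update: delta = K * (S - Ea), where S = 0.5 (draws)
S - Ea = 0.5 - 0.849 = -0.349
Rating change = 24 * -0.349
= -8.38

-8.38 rating points


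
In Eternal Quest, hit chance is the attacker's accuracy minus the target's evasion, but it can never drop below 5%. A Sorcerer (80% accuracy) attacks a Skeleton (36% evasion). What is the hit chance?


accuracy - evasion = 80 - 36 = 44
Apply floor: max(44, 5) = 44
Hit chance = 44%

44%


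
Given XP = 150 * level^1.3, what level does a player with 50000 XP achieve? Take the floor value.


XP = 150 * level^1.3, so level = (XP / 150)^(1/1.3)
= (50000 / 150)^(1/1.3)
= 333.3333^0.7692
= 87.232
Floor: level = 87

level 87


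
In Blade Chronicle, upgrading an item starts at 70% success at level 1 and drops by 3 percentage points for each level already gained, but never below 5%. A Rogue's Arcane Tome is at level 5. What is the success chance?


raw_rate = 70 - 3 * (5 - 1)
= 70 - 3 * 4
= 70 - 12
= 58
Apply floor: max(58, 5) = 58%

58%


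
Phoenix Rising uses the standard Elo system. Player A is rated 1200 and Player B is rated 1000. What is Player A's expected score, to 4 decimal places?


Elo expected score: Ea = 1/(1 + 10^((Rb-Ra)/400))
Rb - Ra = 1000 - 1200 = -200
(Rb-Ra)/400 = -200/400 = -0.5
10^-0.5 = 0.316228
Ea = 1/(1 + 0.316228) = 1/1.316228 = 0.7597

0.7597


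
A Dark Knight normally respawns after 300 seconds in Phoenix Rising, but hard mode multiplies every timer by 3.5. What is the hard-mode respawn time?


Respawn time = base * multiplier
= 300 * 3.5
= 1050.0 seconds

1050.0 seconds


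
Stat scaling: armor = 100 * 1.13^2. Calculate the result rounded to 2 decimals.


value = base * growth^level
= 100 * 1.13^2
= 100 * 1.2769
= 127.69

127.69 armor


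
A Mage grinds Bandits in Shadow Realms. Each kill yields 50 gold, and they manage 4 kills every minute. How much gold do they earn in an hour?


Gold per minute = 50 * 4 = 200
Gold per hour = 200 * 60 = 12000

12000 gold/hour


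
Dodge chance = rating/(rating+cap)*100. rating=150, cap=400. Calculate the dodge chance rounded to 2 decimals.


dodge% = 150 / (150 + 400) * 100
= 150 / 550 * 100
= 0.272727 * 100
= 27.27%

27.27%


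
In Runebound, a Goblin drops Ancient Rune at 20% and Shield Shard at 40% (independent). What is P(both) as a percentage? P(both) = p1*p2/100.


For independent events, P(both) = P(A) * P(B)
= 20% * 40%
= 800 / 100 %
= 8.0%

8.0%


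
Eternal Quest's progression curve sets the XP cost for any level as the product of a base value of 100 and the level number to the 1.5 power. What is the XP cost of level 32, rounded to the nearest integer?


XP = 100 * level^1.5
Substitute level = 32:
XP = 100 * 32^1.5
= 100 * 181.0193
= 18102

18102 XP


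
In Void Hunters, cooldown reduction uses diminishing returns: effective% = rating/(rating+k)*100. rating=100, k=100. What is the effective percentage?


effective% = rating / (rating + k) * 100
= 100 / (100 + 100) * 100
= 100 / 200 * 100
= 0.5 * 100
= 50.00%

50.00%


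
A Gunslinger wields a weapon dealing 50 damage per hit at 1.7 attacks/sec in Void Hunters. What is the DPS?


DPS = damage * attack_speed
= 50 * 1.7
= 85.0

85.0 DPS


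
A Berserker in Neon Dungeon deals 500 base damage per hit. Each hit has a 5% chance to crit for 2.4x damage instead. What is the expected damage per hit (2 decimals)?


E[dmg] = base * (1 + crit_chance * (crit_mult - 1))
cc as decimal = 5/100 = 0.05
cm - 1 = 2.4 - 1 = 1.4
Bonus factor = 0.05 * 1.4 = 0.07
Total multiplier = 1 + 0.07 = 1.07
Expected damage = 500 * 1.07 = 535.00

535.00 damage


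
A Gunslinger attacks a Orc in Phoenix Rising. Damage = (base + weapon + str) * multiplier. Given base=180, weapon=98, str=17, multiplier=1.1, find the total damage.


Sum base + weapon + str = 180 + 98 + 17 = 295
Multiply by 1.1:
295 * 1.1 = 324.5

324.5 damage


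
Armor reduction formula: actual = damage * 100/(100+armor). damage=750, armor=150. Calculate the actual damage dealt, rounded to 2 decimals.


actual = 750 * 100 / (100 + 150)
= 750 * 100 / 250
= 75000 / 250
= 300.00

300.00 damage


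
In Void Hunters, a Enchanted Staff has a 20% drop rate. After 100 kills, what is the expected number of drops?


Expected drops = kills * (drop_rate / 100)
= 100 * (20 / 100)
= 100 * 0.2
= 20.0

20.0 drops


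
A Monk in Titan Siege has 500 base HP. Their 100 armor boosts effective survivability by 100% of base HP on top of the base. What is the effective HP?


EHP = 500 * (1 + 100/100)
= 500 * (1 + 1.0)
= 500 * 2.0
= 1000.0

1000.0 EHP


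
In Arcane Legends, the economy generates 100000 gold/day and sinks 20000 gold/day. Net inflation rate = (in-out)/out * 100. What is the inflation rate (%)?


Net gold = 100000 - 20000 = 80000
Inflation rate = net / sunk * 100 = 80000 / 20000 * 100
= 4.0 * 100
= 400.00%

400.00%


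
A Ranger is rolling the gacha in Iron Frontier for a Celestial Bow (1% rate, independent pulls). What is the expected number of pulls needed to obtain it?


Expected pulls for a geometric distribution = 1/p = 100 / rate%
= 100 / 1
= 100.0

100.0 pulls


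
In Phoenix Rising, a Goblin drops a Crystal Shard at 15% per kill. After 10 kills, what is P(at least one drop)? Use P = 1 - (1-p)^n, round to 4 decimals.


P(at least one) = 1 - P(none) = 1 - (1-p)^n
p = 15/100 = 0.15
1 - p = 0.85
(1 - p)^10 = 0.85^10 = 0.196874
P(at least one) = 1 - 0.196874 = 0.8031

0.8031


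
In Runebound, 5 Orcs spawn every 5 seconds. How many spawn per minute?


Spawns per minute = count * (60 / interval)
= 5 * (60 / 5)
= 5 * 12.0
= 60.0

60.0 per minute


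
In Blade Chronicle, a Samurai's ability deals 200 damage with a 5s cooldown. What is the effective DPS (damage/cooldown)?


DPS = damage / cooldown
= 200 / 5
= 40.00

40.00 DPS


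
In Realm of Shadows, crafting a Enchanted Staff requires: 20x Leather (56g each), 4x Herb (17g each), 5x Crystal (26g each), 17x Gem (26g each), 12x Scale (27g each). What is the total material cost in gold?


Cost breakdown:
  Leather: 20 * 56 = 1120
  Herb: 4 * 17 = 68
  Crystal: 5 * 26 = 130
  Gem: 17 * 26 = 442
  Scale: 12 * 27 = 324
Total = 1120 + 68 + 130 + 442 + 324 = 2084

2084 gold


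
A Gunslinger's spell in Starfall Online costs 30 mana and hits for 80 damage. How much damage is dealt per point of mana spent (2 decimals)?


Efficiency = damage / mana
= 80 / 30
= 2.67

2.67 dmg/mana


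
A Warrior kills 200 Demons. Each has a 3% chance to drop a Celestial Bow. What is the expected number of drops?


Expected drops = kills * (drop_rate / 100)
= 200 * (3 / 100)
= 200 * 0.03
= 6.0

6.0 drops


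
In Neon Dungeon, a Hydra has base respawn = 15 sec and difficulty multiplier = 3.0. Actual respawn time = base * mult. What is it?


Respawn time = base * multiplier
= 15 * 3.0
= 45.0 seconds

45.0 seconds


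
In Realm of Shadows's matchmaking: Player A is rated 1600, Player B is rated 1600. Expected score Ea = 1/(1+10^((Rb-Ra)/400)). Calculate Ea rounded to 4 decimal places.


Elo expected score: Ea = 1/(1 + 10^((Rb-Ra)/400))
Rb - Ra = 1600 - 1600 = 0
(Rb-Ra)/400 = 0/400 = 0.0
10^0.0 = 1.0
Ea = 1/(1 + 1.0) = 1/2.0 = 0.5000

0.5000


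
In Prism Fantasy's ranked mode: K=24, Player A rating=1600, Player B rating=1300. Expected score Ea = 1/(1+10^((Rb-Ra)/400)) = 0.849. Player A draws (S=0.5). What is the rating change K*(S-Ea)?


Elo update: delta = K * (S - Ea), where S = 0.5 (draws)
S - Ea = 0.5 - 0.849 = -0.349
Rating change = 24 * -0.349
= -8.38

-8.38 rating points


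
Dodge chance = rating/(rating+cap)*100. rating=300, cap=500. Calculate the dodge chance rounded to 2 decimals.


dodge% = 300 / (300 + 500) * 100
= 300 / 800 * 100
= 0.375 * 100
= 37.50%

37.50%


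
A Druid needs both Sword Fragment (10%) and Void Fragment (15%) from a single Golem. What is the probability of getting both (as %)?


For independent events, P(both) = P(A) * P(B)
= 10% * 15%
= 150 / 100 %
= 1.5%

1.5%


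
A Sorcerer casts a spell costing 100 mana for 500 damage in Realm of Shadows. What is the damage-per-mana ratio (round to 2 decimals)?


Efficiency = damage / mana
= 500 / 100
= 5.00

5.00 dmg/mana


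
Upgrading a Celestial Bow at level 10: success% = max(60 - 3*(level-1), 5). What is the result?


raw_rate = 60 - 3 * (10 - 1)
= 60 - 3 * 9
= 60 - 27
= 33
Apply floor: max(33, 5) = 33%

33%


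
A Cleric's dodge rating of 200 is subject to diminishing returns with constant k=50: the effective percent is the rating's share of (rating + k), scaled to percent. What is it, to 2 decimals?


effective% = rating / (rating + k) * 100
= 200 / (200 + 50) * 100
= 200 / 250 * 100
= 0.8 * 100
= 80.00%

80.00%


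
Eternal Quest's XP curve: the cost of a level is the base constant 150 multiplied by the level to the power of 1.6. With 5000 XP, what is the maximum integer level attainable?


XP = 150 * level^1.6, so level = (XP / 150)^(1/1.6)
= (5000 / 150)^(1/1.6)
= 33.3333^0.625
= 8.9495
Floor: level = 8

level 8


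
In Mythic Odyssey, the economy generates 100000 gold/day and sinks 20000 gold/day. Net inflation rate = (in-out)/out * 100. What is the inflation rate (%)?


Net gold = 100000 - 20000 = 80000
Inflation rate = net / sunk * 100 = 80000 / 20000 * 100
= 4.0 * 100
= 400.00%

400.00%


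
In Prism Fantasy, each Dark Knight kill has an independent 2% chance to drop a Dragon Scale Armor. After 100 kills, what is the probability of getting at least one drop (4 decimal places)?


P(at least one) = 1 - P(none) = 1 - (1-p)^n
p = 2/100 = 0.02
1 - p = 0.98
(1 - p)^100 = 0.98^100 = 0.132620
P(at least one) = 1 - 0.132620 = 0.8674

0.8674


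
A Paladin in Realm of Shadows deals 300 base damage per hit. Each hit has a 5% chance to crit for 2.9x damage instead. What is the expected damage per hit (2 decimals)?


E[dmg] = base * (1 + crit_chance * (crit_mult - 1))
cc as decimal = 5/100 = 0.05
cm - 1 = 2.9 - 1 = 1.9
Bonus factor = 0.05 * 1.9 = 0.095
Total multiplier = 1 + 0.095 = 1.095
Expected damage = 300 * 1.095 = 328.50

328.50 damage


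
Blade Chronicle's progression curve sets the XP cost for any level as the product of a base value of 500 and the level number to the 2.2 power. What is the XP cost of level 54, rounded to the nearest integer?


XP = 500 * level^2.2
Substitute level = 54:
XP = 500 * 54^2.2
= 500 * 6475.3951
= 3237698

3237698 XP


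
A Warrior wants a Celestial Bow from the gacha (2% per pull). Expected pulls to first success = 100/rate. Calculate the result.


Expected pulls for a geometric distribution = 1/p = 100 / rate%
= 100 / 2
= 50.0

50.0 pulls


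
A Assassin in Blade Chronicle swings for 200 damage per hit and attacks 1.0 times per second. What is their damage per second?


DPS = damage * attack_speed
= 200 * 1.0
= 200.0

200.0 DPS


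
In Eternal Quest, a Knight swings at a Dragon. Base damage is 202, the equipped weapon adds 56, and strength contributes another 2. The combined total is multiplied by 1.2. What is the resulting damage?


Sum base + weapon + str = 202 + 56 + 2 = 260
Multiply by 1.2:
260 * 1.2 = 312.0

312.0 damage


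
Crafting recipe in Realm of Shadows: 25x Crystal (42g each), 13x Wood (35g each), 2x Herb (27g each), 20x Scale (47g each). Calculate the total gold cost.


Cost breakdown:
  Crystal: 25 * 42 = 1050
  Wood: 13 * 35 = 455
  Herb: 2 * 27 = 54
  Scale: 20 * 47 = 940
Total = 1050 + 455 + 54 + 940 = 2499

2499 gold


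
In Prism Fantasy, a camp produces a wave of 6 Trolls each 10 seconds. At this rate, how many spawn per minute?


Spawns per minute = count * (60 / interval)
= 6 * (60 / 10)
= 6 * 6.0
= 36.0

36.0 per minute


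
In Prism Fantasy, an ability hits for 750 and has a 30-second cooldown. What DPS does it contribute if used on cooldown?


DPS = damage / cooldown
= 750 / 30
= 25.00

25.00 DPS


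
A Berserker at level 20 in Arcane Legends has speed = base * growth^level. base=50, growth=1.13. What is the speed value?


value = base * growth^level
= 50 * 1.13^20
= 50 * 11.523088
= 576.15

576.15 speed


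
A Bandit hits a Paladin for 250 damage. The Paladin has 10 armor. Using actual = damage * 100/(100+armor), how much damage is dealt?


actual = 250 * 100 / (100 + 10)
= 250 * 100 / 110
= 25000 / 110
= 227.27

227.27 damage


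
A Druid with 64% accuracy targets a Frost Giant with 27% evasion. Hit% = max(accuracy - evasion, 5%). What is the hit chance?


accuracy - evasion = 64 - 27 = 37
Apply floor: max(37, 5) = 37
Hit chance = 37%

37%


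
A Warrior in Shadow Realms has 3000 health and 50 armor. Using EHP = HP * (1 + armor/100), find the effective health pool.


EHP = 3000 * (1 + 50/100)
= 3000 * (1 + 0.5)
= 3000 * 1.5
= 4500.0

4500.0 EHP


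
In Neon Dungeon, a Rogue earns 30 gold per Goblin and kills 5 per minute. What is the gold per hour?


Gold per minute = 30 * 5 = 150
Gold per hour = 150 * 60 = 9000

9000 gold/hour


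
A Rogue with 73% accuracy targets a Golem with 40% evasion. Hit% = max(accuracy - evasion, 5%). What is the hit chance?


accuracy - evasion = 73 - 40 = 33
Apply floor: max(33, 5) = 33
Hit chance = 33%

33%


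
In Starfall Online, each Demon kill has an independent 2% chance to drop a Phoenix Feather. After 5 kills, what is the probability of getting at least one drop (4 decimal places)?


P(at least one) = 1 - P(none) = 1 - (1-p)^n
p = 2/100 = 0.02
1 - p = 0.98
(1 - p)^5 = 0.98^5 = 0.903921
P(at least one) = 1 - 0.903921 = 0.0961

0.0961


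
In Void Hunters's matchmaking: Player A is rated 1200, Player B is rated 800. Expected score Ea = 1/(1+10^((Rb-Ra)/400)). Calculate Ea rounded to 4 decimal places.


Elo expected score: Ea = 1/(1 + 10^((Rb-Ra)/400))
Rb - Ra = 800 - 1200 = -400
(Rb-Ra)/400 = -400/400 = -1.0
10^-1.0 = 0.1
Ea = 1/(1 + 0.1) = 1/1.1 = 0.9091

0.9091


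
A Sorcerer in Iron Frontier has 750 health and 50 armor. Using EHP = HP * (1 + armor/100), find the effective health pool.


EHP = 750 * (1 + 50/100)
= 750 * (1 + 0.5)
= 750 * 1.5
= 1125.0

1125.0 EHP


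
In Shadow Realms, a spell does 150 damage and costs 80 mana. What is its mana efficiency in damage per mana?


Efficiency = damage / mana
= 150 / 80
= 1.88

1.88 dmg/mana


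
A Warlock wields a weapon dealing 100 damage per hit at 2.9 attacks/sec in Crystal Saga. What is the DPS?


DPS = damage * attack_speed
= 100 * 2.9
= 290.0

290.0 DPS


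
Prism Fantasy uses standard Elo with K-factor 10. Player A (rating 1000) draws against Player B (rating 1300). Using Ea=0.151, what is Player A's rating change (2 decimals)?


Elo update: delta = K * (S - Ea), where S = 0.5 (draws)
S - Ea = 0.5 - 0.151 = 0.349
Rating change = 10 * 0.349
= 3.49

3.49 rating points


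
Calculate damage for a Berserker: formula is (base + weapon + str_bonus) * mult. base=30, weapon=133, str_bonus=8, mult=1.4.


Sum base + weapon + str = 30 + 133 + 8 = 171
Multiply by 1.4:
171 * 1.4 = 239.4

239.4 damage


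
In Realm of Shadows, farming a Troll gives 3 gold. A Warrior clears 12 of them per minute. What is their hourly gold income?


Gold per minute = 3 * 12 = 36
Gold per hour = 36 * 60 = 2160

2160 gold/hour


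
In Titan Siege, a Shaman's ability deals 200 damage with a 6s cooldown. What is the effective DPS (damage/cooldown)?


DPS = damage / cooldown
= 200 / 6
= 33.33

33.33 DPS


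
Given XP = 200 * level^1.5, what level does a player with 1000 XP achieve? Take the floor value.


XP = 200 * level^1.5, so level = (XP / 200)^(1/1.5)
= (1000 / 200)^(1/1.5)
= 5.0^0.6667
= 2.924
Floor: level = 2

level 2


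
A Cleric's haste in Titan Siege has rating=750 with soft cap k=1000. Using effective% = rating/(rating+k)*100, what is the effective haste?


effective% = rating / (rating + k) * 100
= 750 / (750 + 1000) * 100
= 750 / 1750 * 100
= 0.428571 * 100
= 42.86%

42.86%


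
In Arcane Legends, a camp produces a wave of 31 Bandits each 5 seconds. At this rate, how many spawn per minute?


Spawns per minute = count * (60 / interval)
= 31 * (60 / 5)
= 31 * 12.0
= 372.0

372.0 per minute


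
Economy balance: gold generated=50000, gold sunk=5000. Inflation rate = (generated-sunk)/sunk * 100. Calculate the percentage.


Net gold = 50000 - 5000 = 45000
Inflation rate = net / sunk * 100 = 45000 / 5000 * 100
= 9.0 * 100
= 900.00%

900.00%


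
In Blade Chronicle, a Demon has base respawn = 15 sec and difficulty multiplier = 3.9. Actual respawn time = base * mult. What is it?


Respawn time = base * multiplier
= 15 * 3.9
= 58.5 seconds

58.5 seconds


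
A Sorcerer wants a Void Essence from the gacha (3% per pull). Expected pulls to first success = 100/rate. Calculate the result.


Expected pulls for a geometric distribution = 1/p = 100 / rate%
= 100 / 3
= 33.33

33.33 pulls


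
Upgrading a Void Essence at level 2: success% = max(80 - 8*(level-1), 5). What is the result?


raw_rate = 80 - 8 * (2 - 1)
= 80 - 8 * 1
= 80 - 8
= 72
Apply floor: max(72, 5) = 72%

72%


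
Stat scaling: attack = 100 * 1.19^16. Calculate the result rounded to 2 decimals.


value = base * growth^level
= 100 * 1.19^16
= 100 * 16.17154
= 1617.15

1617.15 attack


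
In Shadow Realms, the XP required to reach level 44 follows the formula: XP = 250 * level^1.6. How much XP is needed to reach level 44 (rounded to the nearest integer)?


XP = 250 * level^1.6
Substitute level = 44:
XP = 250 * 44^1.6
= 250 * 426.1125
= 106528

106528 XP


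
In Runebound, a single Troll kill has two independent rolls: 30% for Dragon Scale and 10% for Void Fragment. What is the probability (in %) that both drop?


For independent events, P(both) = P(A) * P(B)
= 30% * 10%
= 300 / 100 %
= 3.0%

3.0%


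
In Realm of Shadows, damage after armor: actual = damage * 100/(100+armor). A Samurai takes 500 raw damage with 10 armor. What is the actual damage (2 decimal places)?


actual = 500 * 100 / (100 + 10)
= 500 * 100 / 110
= 50000 / 110
= 454.55

454.55 damage


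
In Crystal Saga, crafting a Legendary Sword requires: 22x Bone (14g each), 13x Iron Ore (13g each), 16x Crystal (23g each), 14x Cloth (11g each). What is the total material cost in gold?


Cost breakdown:
  Bone: 22 * 14 = 308
  Iron Ore: 13 * 13 = 169
  Crystal: 16 * 23 = 368
  Cloth: 14 * 11 = 154
Total = 308 + 169 + 368 + 154 = 999

999 gold


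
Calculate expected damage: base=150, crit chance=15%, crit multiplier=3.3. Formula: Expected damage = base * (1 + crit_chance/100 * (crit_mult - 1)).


E[dmg] = base * (1 + crit_chance * (crit_mult - 1))
cc as decimal = 15/100 = 0.15
cm - 1 = 3.3 - 1 = 2.3
Bonus factor = 0.15 * 2.3 = 0.345
Total multiplier = 1 + 0.345 = 1.345
Expected damage = 150 * 1.345 = 201.75

201.75 damage


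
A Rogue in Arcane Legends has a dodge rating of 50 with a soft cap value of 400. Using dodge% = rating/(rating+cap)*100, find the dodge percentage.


dodge% = 50 / (50 + 400) * 100
= 50 / 450 * 100
= 0.111111 * 100
= 11.11%

11.11%


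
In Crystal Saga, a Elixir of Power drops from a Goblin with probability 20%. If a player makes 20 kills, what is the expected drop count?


Expected drops = kills * (drop_rate / 100)
= 20 * (20 / 100)
= 20 * 0.2
= 4.0

4.0 drops


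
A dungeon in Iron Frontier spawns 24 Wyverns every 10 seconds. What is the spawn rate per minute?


Spawns per minute = count * (60 / interval)
= 24 * (60 / 10)
= 24 * 6.0
= 144.0

144.0 per minute


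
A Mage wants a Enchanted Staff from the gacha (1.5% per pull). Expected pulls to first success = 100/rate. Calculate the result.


Expected pulls for a geometric distribution = 1/p = 100 / rate%
= 100 / 1.5
= 66.67

66.67 pulls


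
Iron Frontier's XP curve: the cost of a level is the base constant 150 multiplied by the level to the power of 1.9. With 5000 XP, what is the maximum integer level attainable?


XP = 150 * level^1.9, so level = (XP / 150)^(1/1.9)
= (5000 / 150)^(1/1.9)
= 33.3333^0.5263
= 6.3316
Floor: level = 6

level 6


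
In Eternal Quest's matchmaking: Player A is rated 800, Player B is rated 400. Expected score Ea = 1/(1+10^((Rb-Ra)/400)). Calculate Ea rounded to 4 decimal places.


Elo expected score: Ea = 1/(1 + 10^((Rb-Ra)/400))
Rb - Ra = 400 - 800 = -400
(Rb-Ra)/400 = -400/400 = -1.0
10^-1.0 = 0.1
Ea = 1/(1 + 0.1) = 1/1.1 = 0.9091

0.9091


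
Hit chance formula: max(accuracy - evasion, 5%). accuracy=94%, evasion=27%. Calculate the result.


accuracy - evasion = 94 - 27 = 67
Apply floor: max(67, 5) = 67
Hit chance = 67%

67%


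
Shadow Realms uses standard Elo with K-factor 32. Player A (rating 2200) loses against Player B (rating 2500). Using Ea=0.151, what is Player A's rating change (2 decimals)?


Elo update: delta = K * (S - Ea), where S = 0 (loses)
S - Ea = 0 - 0.151 = -0.151
Rating change = 32 * -0.151
= -4.83

-4.83 rating points


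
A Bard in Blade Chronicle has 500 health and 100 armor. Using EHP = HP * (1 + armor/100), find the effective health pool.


EHP = 500 * (1 + 100/100)
= 500 * (1 + 1.0)
= 500 * 2.0
= 1000.0

1000.0 EHP


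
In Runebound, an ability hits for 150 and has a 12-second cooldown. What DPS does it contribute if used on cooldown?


DPS = damage / cooldown
= 150 / 12
= 12.50

12.50 DPS


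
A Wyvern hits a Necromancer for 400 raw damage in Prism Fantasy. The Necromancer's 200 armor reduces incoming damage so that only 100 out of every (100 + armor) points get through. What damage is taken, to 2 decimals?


actual = 400 * 100 / (100 + 200)
= 400 * 100 / 300
= 40000 / 300
= 133.33

133.33 damage


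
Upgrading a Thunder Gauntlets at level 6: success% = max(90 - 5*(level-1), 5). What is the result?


raw_rate = 90 - 5 * (6 - 1)
= 90 - 5 * 5
= 90 - 25
= 65
Apply floor: max(65, 5) = 65%

65%


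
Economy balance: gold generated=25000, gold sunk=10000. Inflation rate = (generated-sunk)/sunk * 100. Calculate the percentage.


Net gold = 25000 - 10000 = 15000
Inflation rate = net / sunk * 100 = 15000 / 10000 * 100
= 1.5 * 100
= 150.00%

150.00%


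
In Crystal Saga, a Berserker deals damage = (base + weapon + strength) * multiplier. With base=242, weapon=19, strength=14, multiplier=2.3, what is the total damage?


Sum base + weapon + str = 242 + 19 + 14 = 275
Multiply by 2.3:
275 * 2.3 = 632.5

632.5 damage


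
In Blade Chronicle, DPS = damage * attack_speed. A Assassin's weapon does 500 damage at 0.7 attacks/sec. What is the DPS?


DPS = damage * attack_speed
= 500 * 0.7
= 350.0

350.0 DPS


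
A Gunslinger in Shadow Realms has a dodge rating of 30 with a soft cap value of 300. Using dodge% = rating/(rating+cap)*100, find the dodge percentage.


dodge% = 30 / (30 + 300) * 100
= 30 / 330 * 100
= 0.090909 * 100
= 9.09%

9.09%


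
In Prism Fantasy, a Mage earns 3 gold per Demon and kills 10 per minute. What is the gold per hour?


Gold per minute = 3 * 10 = 30
Gold per hour = 30 * 60 = 1800

1800 gold/hour


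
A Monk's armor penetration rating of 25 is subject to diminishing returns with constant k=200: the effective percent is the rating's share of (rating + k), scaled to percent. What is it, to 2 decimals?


effective% = rating / (rating + k) * 100
= 25 / (25 + 200) * 100
= 25 / 225 * 100
= 0.111111 * 100
= 11.11%

11.11%


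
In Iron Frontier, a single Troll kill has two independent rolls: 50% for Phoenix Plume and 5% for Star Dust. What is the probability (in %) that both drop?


For independent events, P(both) = P(A) * P(B)
= 50% * 5%
= 250 / 100 %
= 2.5%

2.5%


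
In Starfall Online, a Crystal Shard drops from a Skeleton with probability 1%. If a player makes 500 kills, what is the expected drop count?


Expected drops = kills * (drop_rate / 100)
= 500 * (1 / 100)
= 500 * 0.01
= 5.0

5.0 drops


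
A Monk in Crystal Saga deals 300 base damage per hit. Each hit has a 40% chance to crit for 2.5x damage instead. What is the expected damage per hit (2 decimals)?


E[dmg] = base * (1 + crit_chance * (crit_mult - 1))
cc as decimal = 40/100 = 0.4
cm - 1 = 2.5 - 1 = 1.5
Bonus factor = 0.4 * 1.5 = 0.6
Total multiplier = 1 + 0.6 = 1.6
Expected damage = 300 * 1.6 = 480.00

480.00 damage


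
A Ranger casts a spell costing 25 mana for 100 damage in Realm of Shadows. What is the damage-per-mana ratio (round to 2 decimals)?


Efficiency = damage / mana
= 100 / 25
= 4.00

4.00 dmg/mana


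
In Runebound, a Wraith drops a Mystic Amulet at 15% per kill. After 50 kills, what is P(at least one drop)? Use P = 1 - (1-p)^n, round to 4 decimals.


P(at least one) = 1 - P(none) = 1 - (1-p)^n
p = 15/100 = 0.15
1 - p = 0.85
(1 - p)^50 = 0.85^50 = 0.000296
P(at least one) = 1 - 0.000296 = 0.9997

0.9997


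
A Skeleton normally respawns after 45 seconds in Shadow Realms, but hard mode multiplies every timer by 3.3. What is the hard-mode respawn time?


Respawn time = base * multiplier
= 45 * 3.3
= 148.5 seconds

148.5 seconds


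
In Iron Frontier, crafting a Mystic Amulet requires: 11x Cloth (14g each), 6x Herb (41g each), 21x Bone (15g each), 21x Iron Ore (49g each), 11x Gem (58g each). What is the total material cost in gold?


Cost breakdown:
  Cloth: 11 * 14 = 154
  Herb: 6 * 41 = 246
  Bone: 21 * 15 = 315
  Iron Ore: 21 * 49 = 1029
  Gem: 11 * 58 = 638
Total = 154 + 246 + 315 + 1029 + 638 = 2382

2382 gold


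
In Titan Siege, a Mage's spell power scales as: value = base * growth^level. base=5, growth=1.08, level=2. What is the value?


value = base * growth^level
= 5 * 1.08^2
= 5 * 1.1664
= 5.83

5.83 spell power


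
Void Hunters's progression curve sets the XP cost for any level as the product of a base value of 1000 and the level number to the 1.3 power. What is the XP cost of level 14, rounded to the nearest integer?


XP = 1000 * level^1.3
Substitute level = 14:
XP = 1000 * 14^1.3
= 1000 * 30.9006
= 30901

30901 XP


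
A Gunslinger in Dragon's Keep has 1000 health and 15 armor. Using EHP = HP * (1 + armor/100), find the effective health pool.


EHP = 1000 * (1 + 15/100)
= 1000 * (1 + 0.15)
= 1000 * 1.15
= 1150.0

1150.0 EHP


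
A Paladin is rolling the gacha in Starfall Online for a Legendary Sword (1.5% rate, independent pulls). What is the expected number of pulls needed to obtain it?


Expected pulls for a geometric distribution = 1/p = 100 / rate%
= 100 / 1.5
= 66.67

66.67 pulls


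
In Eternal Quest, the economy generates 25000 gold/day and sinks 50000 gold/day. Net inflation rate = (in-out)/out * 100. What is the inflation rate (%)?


Net gold = 25000 - 50000 = -25000
Inflation rate = net / sunk * 100 = -25000 / 50000 * 100
= -0.5 * 100
= -50.00%

-50.00%


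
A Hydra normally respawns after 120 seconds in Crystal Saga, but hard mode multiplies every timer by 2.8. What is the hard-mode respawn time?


Respawn time = base * multiplier
= 120 * 2.8
= 336.0 seconds

336.0 seconds


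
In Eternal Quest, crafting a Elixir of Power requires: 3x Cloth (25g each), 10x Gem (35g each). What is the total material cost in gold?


Cost breakdown:
  Cloth: 3 * 25 = 75
  Gem: 10 * 35 = 350
Total = 75 + 350 = 425

425 gold


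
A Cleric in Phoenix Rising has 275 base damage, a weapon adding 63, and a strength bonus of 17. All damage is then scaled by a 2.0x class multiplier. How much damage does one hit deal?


Sum base + weapon + str = 275 + 63 + 17 = 355
Multiply by 2.0:
355 * 2.0 = 710.0

710.0 damage


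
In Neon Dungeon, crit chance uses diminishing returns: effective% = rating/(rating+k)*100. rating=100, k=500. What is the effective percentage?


effective% = rating / (rating + k) * 100
= 100 / (100 + 500) * 100
= 100 / 600 * 100
= 0.166667 * 100
= 16.67%

16.67%


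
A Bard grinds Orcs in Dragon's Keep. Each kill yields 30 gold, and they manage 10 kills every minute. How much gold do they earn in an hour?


Gold per minute = 30 * 10 = 300
Gold per hour = 300 * 60 = 18000

18000 gold/hour


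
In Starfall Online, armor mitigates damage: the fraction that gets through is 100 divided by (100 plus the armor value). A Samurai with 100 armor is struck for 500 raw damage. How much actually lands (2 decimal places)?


actual = 500 * 100 / (100 + 100)
= 500 * 100 / 200
= 50000 / 200
= 250.00

250.00 damage


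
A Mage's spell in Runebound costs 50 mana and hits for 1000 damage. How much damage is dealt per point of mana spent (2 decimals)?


Efficiency = damage / mana
= 1000 / 50
= 20.00

20.00 dmg/mana


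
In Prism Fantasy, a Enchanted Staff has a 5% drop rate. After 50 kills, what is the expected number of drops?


Expected drops = kills * (drop_rate / 100)
= 50 * (5 / 100)
= 50 * 0.05
= 2.5

2.5 drops


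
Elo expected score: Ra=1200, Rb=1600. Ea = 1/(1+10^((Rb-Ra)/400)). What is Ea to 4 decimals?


Elo expected score: Ea = 1/(1 + 10^((Rb-Ra)/400))
Rb - Ra = 1600 - 1200 = 400
(Rb-Ra)/400 = 400/400 = 1.0
10^1.0 = 10.0
Ea = 1/(1 + 10.0) = 1/11.0 = 0.0909

0.0909


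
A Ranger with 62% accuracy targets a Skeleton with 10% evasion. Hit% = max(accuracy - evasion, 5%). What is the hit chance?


accuracy - evasion = 62 - 10 = 52
Apply floor: max(52, 5) = 52
Hit chance = 52%

52%


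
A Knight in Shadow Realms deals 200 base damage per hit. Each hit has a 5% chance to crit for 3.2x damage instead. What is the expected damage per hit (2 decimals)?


E[dmg] = base * (1 + crit_chance * (crit_mult - 1))
cc as decimal = 5/100 = 0.05
cm - 1 = 3.2 - 1 = 2.2
Bonus factor = 0.05 * 2.2 = 0.11
Total multiplier = 1 + 0.11 = 1.11
Expected damage = 200 * 1.11 = 222.00

222.00 damage
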